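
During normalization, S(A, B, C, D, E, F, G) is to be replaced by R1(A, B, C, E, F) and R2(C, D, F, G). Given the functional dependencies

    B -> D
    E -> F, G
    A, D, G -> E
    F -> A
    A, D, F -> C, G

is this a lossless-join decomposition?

Common attributes: R1 ∩ R2 = {C, F}.
Closure of {C, F}: F → A applies, adding A. So (C, F)⁺ = {A, C, F}.
The closure contains neither all of R1 = {A, B, C, E, F} nor all of R2 = {C, D, F, G}, so the common attributes are not a superkey of either fragment. The join is lossy.

No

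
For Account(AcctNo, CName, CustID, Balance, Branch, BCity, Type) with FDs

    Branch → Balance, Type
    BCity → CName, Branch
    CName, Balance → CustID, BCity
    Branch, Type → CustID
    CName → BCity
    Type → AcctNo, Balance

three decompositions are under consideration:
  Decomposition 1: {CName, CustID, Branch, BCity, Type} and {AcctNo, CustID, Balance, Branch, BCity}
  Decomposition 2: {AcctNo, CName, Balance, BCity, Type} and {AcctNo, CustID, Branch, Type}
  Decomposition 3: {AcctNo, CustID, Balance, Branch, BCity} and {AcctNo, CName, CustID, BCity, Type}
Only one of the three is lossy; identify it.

Decomposition 2

Decomposition 1: common = {CustID, Branch, BCity}, closure = {AcctNo, CName, CustID, Balance, Branch, BCity, Type} → lossless.
Decomposition 2: common = {AcctNo, Type}, closure = {AcctNo, Balance, Type} → lossy.
Decomposition 3: common = {AcctNo, CustID, BCity}, closure = {AcctNo, CName, CustID, Balance, Branch, BCity, Type} → lossless.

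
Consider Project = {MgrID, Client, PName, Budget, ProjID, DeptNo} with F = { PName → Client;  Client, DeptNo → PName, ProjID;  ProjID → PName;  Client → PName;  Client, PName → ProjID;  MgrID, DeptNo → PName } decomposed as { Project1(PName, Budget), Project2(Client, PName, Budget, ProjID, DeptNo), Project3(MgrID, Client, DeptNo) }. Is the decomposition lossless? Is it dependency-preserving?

lossy but dependency-preserving

Lossless test (chase): Rows 1 and 2 agree on PName; apply PName→Client and equate their Client entries. Rows 2 and 3 agree on Client, DeptNo; apply Client, DeptNo→PName, ProjID and equate their PName, ProjID entries. Rows 1 and 2 agree on Client, PName; apply Client, PName→ProjID and equate their ProjID entries. No row becomes fully distinguished — the join is lossy.
Dependency preservation: MgrID, DeptNo → PName is not contained in any single fragment, but the restricted closure of its left-hand side across the fragments still reaches the right-hand side; the remaining FDs each lie inside some fragment. All dependencies are preserved.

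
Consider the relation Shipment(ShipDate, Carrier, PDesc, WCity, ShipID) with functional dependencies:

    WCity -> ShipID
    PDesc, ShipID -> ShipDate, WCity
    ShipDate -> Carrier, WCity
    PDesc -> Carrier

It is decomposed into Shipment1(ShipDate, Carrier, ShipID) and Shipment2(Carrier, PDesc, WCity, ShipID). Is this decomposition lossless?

Common attributes: Shipment1 ∩ Shipment2 = {Carrier, ShipID}.
No dependency enlarges {Carrier, ShipID}, so (Carrier, ShipID)⁺ = {Carrier, ShipID}.
The closure contains neither all of Shipment1 = {ShipDate, Carrier, ShipID} nor all of Shipment2 = {Carrier, PDesc, WCity, ShipID}, so the common attributes are not a superkey of either fragment. The join is lossy.

No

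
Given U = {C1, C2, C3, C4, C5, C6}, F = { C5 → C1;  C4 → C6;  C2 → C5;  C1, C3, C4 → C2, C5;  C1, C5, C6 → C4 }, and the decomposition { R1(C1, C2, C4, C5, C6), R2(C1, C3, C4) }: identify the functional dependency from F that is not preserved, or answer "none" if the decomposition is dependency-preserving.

C1, C3, C4 → C2, C5

Check C1, C3, C4 → C2, C5: no single fragment contains all of {C1, C2, C3, C4, C5}, and the restricted closure of {C1, C3, C4} across the fragments never reaches {C2, C5}.
C5 → C1 is preserved.
C4 → C6 is preserved.
C2 → C5 is preserved.
C1, C5, C6 → C4 is preserved.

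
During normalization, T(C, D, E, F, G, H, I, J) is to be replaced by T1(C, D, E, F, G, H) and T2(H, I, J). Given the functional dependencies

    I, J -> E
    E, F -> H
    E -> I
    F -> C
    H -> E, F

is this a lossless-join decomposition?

Common attributes: T1 ∩ T2 = {H}.
Closure of {H}: H → E, F applies, adding E, F; E → I applies, adding I; F → C applies, adding C. So (H)⁺ = {C, E, F, H, I}.
The closure contains neither all of T1 = {C, D, E, F, G, H} nor all of T2 = {H, I, J}, so the common attributes are not a superkey of either fragment. The join is lossy.

No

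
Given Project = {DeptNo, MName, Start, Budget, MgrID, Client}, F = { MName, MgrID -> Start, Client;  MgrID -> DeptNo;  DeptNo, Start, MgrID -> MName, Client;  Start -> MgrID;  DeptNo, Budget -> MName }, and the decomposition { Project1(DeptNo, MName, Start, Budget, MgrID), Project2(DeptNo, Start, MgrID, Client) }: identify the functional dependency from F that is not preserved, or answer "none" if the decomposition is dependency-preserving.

MName, MgrID → Start, Client: restricted closure across fragments reaches Start, Client.
MgrID → DeptNo lies within Project1.
DeptNo, Start, MgrID → MName, Client: restricted closure across fragments reaches MName, Client.
Start → MgrID lies within Project1.
DeptNo, Budget → MName lies within Project1.
Every dependency is enforceable on the fragments, so the decomposition is dependency-preserving.

none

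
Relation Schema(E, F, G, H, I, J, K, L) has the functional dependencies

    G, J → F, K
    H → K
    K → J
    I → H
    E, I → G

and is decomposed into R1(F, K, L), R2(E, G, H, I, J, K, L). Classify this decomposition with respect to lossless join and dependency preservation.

Lossless test: (K, L)⁺ = {J, K, L}, which is a superkey of neither fragment — lossy.
Dependency preservation: the restricted closure of {G, J} across the fragments never reaches {F, K}, so G, J → F, K cannot be enforced without a join — not preserved.

lossy and not dependency-preserving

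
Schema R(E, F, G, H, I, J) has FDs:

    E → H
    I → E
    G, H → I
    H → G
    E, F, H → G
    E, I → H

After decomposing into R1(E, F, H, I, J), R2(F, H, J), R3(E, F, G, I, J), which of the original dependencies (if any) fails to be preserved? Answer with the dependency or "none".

E → H lies within R1.
I → E lies within R1.
G, H → I: restricted closure across fragments reaches I.
H → G: restricted closure across fragments reaches G.
E, F, H → G: restricted closure across fragments reaches G.
E, I → H lies within R1.
Every dependency is enforceable on the fragments, so the decomposition is dependency-preserving.

none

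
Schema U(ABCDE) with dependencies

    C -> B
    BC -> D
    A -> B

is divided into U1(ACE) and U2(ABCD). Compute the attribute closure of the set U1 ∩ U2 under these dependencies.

ABCD

U1 ∩ U2 = {AC}.
C → B applies, adding B
BC → D applies, adding D
Closure: {ABCD}.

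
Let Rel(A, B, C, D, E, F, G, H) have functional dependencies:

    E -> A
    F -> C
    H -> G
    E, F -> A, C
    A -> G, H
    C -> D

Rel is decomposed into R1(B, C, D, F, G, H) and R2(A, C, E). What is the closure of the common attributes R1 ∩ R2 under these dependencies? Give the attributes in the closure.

C, D

R1 ∩ R2 = {C}.
C → D applies, adding D
Closure: {C, D}.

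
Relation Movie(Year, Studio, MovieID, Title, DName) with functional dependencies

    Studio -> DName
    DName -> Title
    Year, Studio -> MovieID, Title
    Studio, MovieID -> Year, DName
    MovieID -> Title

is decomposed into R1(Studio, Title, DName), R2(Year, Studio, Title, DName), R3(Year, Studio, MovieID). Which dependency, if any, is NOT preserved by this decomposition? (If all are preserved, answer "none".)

Check MovieID → Title: no single fragment contains all of {MovieID, Title}, and the restricted closure of {MovieID} across the fragments never reaches {Title}.
Studio → DName is preserved.
DName → Title is preserved.
Year, Studio → MovieID, Title is preserved.
Studio, MovieID → Year, DName is preserved.

MovieID -> Title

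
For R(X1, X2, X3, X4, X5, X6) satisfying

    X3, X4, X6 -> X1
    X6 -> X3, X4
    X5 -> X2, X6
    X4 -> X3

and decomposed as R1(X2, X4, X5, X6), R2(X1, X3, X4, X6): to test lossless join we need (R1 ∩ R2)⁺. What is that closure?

X1, X3, X4, X6

R1 ∩ R2 = {X4, X6}.
X6 → X3, X4 applies, adding X3
X3, X4, X6 → X1 applies, adding X1
Closure: {X1, X3, X4, X6}.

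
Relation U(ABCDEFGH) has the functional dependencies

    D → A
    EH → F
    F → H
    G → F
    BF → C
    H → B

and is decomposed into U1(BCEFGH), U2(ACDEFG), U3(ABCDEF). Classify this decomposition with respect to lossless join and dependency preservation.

lossless and dependency-preserving

Lossless test (chase): Rows 1 and 2 agree on F; apply F→H and equate their H entries. Rows 1 and 3 agree on F; apply F→H and equate their H entries. Rows 1 and 2 agree on H; apply H→B and equate their B entries. Row 2 is now all distinguished symbols — the join is lossless.
Dependency preservation: every FD's attributes lie within a single fragment, so each can be enforced locally — preserved.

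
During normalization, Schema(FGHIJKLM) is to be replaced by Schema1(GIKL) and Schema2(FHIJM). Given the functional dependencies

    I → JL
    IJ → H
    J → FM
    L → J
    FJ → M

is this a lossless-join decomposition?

Yes

Common attributes: Schema1 ∩ Schema2 = {I}.
Closure of {I}: I → JL applies, adding JL; IJ → H applies, adding H; J → FM applies, adding FM. So (I)⁺ = {FHIJLM}.
This closure contains every attribute of Schema2, so Schema1 ∩ Schema2 → Schema2. The join is lossless.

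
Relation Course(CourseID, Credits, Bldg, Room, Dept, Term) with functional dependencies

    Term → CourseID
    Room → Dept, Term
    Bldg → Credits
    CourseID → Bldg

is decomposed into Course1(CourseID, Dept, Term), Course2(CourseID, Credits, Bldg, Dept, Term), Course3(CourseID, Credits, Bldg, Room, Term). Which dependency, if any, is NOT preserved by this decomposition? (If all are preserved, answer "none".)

Room → Dept, Term

Check Room → Dept, Term: no single fragment contains all of {Room, Dept, Term}, and the restricted closure of {Room} across the fragments never reaches {Dept, Term}.
Term → CourseID is preserved.
Bldg → Credits is preserved.
CourseID → Bldg is preserved.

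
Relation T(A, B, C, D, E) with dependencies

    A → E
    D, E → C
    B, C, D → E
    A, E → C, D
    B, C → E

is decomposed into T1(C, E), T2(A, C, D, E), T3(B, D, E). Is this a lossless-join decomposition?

No

Chase test. Columns are A, B, C, D, E; row i has aⱼ where attribute j ∈ Ti, else bᵢⱼ.
Initial tableau (one row per fragment):
  row 1: b11 b12 a3 b14 a5
  row 2: a1 b22 a3 a4 a5
  row 3: b31 a2 b33 a4 a5
Rows 2 and 3 agree on D, E; apply D, E→C and equate their C entries.
No row becomes fully distinguished — the join is lossy.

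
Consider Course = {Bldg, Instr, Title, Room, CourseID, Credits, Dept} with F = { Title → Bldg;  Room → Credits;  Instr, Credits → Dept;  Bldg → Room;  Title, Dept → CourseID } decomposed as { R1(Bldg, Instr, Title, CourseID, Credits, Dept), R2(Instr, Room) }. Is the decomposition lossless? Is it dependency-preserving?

lossy and not dependency-preserving

Lossless test: (Instr)⁺ = {Instr}, which is a superkey of neither fragment — lossy.
Dependency preservation: the restricted closure of {Room} across the fragments never reaches {Credits}, so Room → Credits cannot be enforced without a join — not preserved.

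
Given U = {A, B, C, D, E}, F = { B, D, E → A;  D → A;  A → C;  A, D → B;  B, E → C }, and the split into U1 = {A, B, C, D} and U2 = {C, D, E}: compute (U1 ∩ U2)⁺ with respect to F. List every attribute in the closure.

A, B, C, D

U1 ∩ U2 = {C, D}.
D → A applies, adding A
A, D → B applies, adding B
Closure: {A, B, C, D}.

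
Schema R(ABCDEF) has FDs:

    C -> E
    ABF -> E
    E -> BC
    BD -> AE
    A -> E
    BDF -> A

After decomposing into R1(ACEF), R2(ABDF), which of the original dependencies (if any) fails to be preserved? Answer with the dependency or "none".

Check E → BC: no single fragment contains all of {BCE}, and the restricted closure of {E} across the fragments never reaches {BC}.
C → E is preserved.
ABF → E is preserved.
BD → AE is preserved.
A → E is preserved.
BDF → A is preserved.

E -> BC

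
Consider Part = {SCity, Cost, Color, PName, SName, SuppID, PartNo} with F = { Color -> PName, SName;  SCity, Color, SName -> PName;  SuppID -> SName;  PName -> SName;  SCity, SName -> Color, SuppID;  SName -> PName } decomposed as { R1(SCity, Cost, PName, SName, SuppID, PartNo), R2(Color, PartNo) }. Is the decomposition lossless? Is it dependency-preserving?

lossy and not dependency-preserving

Lossless test: (PartNo)⁺ = {PartNo}, which is a superkey of neither fragment — lossy.
Dependency preservation: the restricted closure of {Color} across the fragments never reaches {PName, SName}, so Color → PName, SName cannot be enforced without a join — not preserved.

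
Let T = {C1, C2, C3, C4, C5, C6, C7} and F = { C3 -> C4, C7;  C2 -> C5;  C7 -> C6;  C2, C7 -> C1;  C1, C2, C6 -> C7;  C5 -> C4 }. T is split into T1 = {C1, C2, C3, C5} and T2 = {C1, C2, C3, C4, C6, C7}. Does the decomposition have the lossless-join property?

Common attributes: T1 ∩ T2 = {C1, C2, C3}.
Closure of {C1, C2, C3}: C3 → C4, C7 applies, adding C4, C7; C2 → C5 applies, adding C5; C7 → C6 applies, adding C6. So (C1, C2, C3)⁺ = {C1, C2, C3, C4, C5, C6, C7}.
This closure contains every attribute of T1, so T1 ∩ T2 → T1. The join is lossless.

Yes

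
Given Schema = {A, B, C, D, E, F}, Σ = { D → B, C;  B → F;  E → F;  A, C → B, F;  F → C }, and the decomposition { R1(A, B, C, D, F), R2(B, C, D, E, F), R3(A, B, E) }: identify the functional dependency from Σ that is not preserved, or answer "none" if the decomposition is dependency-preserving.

D → B, C lies within R1.
B → F lies within R1.
E → F lies within R2.
A, C → B, F lies within R1.
F → C lies within R1.
Every dependency is enforceable on the fragments, so the decomposition is dependency-preserving.

none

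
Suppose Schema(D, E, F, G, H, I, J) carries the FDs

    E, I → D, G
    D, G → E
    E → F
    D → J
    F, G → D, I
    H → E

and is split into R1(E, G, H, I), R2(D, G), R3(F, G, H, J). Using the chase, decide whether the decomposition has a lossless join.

Chase test. Columns are D, E, F, G, H, I, J; row i has aⱼ where attribute j ∈ Ri, else bᵢⱼ.
Initial tableau (one row per fragment):
  row 1: b11 a2 b13 a4 a5 a6 b17
  row 2: a1 b22 b23 a4 b25 b26 b27
  row 3: b31 b32 a3 a4 a5 b36 a7
Rows 1 and 3 agree on H; apply H→E and equate their E entries.
Rows 1 and 3 agree on E; apply E→F and equate their F entries.
Rows 1 and 3 agree on F, G; apply F, G→D, I and equate their D, I entries.
Rows 1 and 3 agree on D; apply D→J and equate their J entries.
No row becomes fully distinguished — the join is lossy.

No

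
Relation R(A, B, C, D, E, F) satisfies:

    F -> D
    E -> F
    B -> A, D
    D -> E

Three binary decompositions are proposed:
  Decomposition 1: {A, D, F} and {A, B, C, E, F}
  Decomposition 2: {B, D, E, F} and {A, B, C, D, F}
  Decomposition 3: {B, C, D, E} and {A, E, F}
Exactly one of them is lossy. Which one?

Decomposition 3

Decomposition 1: common = {A, F}, closure = {A, D, E, F} → lossless.
Decomposition 2: common = {B, D, F}, closure = {A, B, D, E, F} → lossless.
Decomposition 3: common = {E}, closure = {D, E, F} → lossy.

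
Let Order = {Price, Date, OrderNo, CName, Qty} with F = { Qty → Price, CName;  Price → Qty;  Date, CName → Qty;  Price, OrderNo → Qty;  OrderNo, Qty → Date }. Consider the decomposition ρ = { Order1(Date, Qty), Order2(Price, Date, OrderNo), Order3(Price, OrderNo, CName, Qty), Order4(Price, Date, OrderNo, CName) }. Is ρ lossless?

Yes

Chase test. Columns are Price, Date, OrderNo, CName, Qty; row i has aⱼ where attribute j ∈ Orderi, else bᵢⱼ.
Initial tableau (one row per fragment):
  row 1: b11 a2 b13 b14 a5
  row 2: a1 a2 a3 b24 b25
  row 3: a1 b32 a3 a4 a5
  row 4: a1 a2 a3 a4 b45
Rows 1 and 3 agree on Qty; apply Qty→Price, CName and equate their Price, CName entries.
Rows 1 and 2 agree on Price; apply Price→Qty and equate their Qty entries.
Rows 1 and 4 agree on Price; apply Price→Qty and equate their Qty entries.
Rows 2 and 3 agree on OrderNo, Qty; apply OrderNo, Qty→Date and equate their Date entries.
Rows 1 and 2 agree on Qty; apply Qty→Price, CName and equate their Price, CName entries.
Row 2 is now all distinguished symbols — the join is lossless.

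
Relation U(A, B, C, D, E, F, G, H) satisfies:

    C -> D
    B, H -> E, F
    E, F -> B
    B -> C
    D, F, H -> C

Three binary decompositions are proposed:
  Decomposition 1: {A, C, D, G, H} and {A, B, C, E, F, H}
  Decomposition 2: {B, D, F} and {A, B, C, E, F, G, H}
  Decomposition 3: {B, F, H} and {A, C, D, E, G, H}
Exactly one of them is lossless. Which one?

Decomposition 2

Decomposition 1: common = {A, C, H}, closure = {A, C, D, H} → lossy.
Decomposition 2: common = {B, F}, closure = {B, C, D, F} → lossless.
Decomposition 3: common = {H}, closure = {H} → lossy.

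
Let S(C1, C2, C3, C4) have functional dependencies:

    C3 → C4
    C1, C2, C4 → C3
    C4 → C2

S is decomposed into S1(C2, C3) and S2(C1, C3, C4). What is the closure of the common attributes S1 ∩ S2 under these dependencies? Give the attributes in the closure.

C2, C3, C4

S1 ∩ S2 = {C3}.
C3 → C4 applies, adding C4
C4 → C2 applies, adding C2
Closure: {C2, C3, C4}.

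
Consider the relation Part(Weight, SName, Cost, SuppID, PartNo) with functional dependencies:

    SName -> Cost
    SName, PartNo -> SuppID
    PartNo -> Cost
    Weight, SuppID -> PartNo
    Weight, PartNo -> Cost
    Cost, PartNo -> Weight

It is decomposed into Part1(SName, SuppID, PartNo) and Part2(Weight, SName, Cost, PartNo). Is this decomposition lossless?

Common attributes: Part1 ∩ Part2 = {SName, PartNo}.
Closure of {SName, PartNo}: SName → Cost applies, adding Cost; SName, PartNo → SuppID applies, adding SuppID; Cost, PartNo → Weight applies, adding Weight. So (SName, PartNo)⁺ = {Weight, SName, Cost, SuppID, PartNo}.
This closure contains every attribute of Part1, so Part1 ∩ Part2 → Part1. The join is lossless.

Yes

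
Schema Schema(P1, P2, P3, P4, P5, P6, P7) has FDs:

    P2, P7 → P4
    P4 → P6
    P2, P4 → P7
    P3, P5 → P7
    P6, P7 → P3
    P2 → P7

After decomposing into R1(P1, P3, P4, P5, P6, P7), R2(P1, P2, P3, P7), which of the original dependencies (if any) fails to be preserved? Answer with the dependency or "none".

P2, P7 → P4

Check P2, P7 → P4: no single fragment contains all of {P2, P4, P7}, and the restricted closure of {P2, P7} across the fragments never reaches {P4}.
P4 → P6 is preserved.
P2, P4 → P7 is preserved.
P3, P5 → P7 is preserved.
P6, P7 → P3 is preserved.
P2 → P7 is preserved.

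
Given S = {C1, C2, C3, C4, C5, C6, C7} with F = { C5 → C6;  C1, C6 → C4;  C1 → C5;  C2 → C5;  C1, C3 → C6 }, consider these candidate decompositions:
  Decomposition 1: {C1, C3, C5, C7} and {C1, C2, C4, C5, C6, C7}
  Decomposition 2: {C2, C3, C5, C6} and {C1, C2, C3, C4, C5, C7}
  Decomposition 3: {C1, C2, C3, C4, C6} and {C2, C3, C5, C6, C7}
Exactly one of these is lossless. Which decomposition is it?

Decomposition 2

Decomposition 1: common = {C1, C5, C7}, closure = {C1, C4, C5, C6, C7} → lossy.
Decomposition 2: common = {C2, C3, C5}, closure = {C2, C3, C5, C6} → lossless.
Decomposition 3: common = {C2, C3, C6}, closure = {C2, C3, C5, C6} → lossy.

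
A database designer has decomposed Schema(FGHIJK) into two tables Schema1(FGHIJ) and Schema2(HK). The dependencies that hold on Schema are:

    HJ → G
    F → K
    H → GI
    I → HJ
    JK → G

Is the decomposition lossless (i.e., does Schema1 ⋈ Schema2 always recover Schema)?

Common attributes: Schema1 ∩ Schema2 = {H}.
Closure of {H}: H → GI applies, adding GI; I → HJ applies, adding J. So (H)⁺ = {GHIJ}.
The closure contains neither all of Schema1 = {FGHIJ} nor all of Schema2 = {HK}, so the common attributes are not a superkey of either fragment. The join is lossy.

No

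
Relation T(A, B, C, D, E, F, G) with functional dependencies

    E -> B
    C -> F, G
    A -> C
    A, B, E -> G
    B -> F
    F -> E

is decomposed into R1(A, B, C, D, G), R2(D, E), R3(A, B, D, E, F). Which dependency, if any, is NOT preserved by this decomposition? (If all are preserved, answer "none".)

none

E → B lies within R3.
C → F, G: restricted closure across fragments reaches F, G.
A → C lies within R1.
A, B, E → G: restricted closure across fragments reaches G.
B → F lies within R3.
F → E lies within R3.
Every dependency is enforceable on the fragments, so the decomposition is dependency-preserving.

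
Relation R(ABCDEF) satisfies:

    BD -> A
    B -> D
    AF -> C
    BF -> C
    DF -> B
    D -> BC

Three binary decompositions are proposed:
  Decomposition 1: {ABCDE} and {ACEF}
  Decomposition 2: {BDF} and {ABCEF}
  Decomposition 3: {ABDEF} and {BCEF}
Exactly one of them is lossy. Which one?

Decomposition 1

Decomposition 1: common = {ACE}, closure = {ACE} → lossy.
Decomposition 2: common = {BF}, closure = {ABCDF} → lossless.
Decomposition 3: common = {BEF}, closure = {ABCDEF} → lossless.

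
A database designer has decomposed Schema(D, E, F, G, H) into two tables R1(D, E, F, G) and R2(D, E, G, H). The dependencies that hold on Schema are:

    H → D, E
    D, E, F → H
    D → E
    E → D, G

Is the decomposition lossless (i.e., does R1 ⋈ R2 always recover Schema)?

Common attributes: R1 ∩ R2 = {D, E, G}.
No dependency enlarges {D, E, G}, so (D, E, G)⁺ = {D, E, G}.
The closure contains neither all of R1 = {D, E, F, G} nor all of R2 = {D, E, G, H}, so the common attributes are not a superkey of either fragment. The join is lossy.

No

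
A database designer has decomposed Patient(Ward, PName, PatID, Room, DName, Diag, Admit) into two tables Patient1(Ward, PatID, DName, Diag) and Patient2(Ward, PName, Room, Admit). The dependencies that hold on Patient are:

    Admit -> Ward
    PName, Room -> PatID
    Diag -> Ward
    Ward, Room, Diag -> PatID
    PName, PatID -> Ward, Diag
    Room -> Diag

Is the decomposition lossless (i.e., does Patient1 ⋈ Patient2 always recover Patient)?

Common attributes: Patient1 ∩ Patient2 = {Ward}.
No dependency enlarges {Ward}, so (Ward)⁺ = {Ward}.
The closure contains neither all of Patient1 = {Ward, PatID, DName, Diag} nor all of Patient2 = {Ward, PName, Room, Admit}, so the common attributes are not a superkey of either fragment. The join is lossy.

No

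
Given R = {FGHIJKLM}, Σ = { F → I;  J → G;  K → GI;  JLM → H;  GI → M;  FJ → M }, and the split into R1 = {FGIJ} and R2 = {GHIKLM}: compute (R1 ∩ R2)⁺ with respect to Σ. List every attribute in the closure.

R1 ∩ R2 = {GI}.
GI → M applies, adding M
Closure: {GIM}.

GIM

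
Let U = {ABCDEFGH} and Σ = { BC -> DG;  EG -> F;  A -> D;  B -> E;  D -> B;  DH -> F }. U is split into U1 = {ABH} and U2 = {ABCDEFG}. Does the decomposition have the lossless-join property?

No

Common attributes: U1 ∩ U2 = {AB}.
Closure of {AB}: A → D applies, adding D; B → E applies, adding E. So (AB)⁺ = {ABDE}.
The closure contains neither all of U1 = {ABH} nor all of U2 = {ABCDEFG}, so the common attributes are not a superkey of either fragment. The join is lossy.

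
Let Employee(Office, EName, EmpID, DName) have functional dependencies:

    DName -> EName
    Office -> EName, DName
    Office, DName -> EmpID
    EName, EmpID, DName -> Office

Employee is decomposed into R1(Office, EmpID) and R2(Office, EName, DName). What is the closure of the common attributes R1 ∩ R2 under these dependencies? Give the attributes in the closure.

Office, EName, EmpID, DName

R1 ∩ R2 = {Office}.
Office → EName, DName applies, adding EName, DName
Office, DName → EmpID applies, adding EmpID
Closure: {Office, EName, EmpID, DName}.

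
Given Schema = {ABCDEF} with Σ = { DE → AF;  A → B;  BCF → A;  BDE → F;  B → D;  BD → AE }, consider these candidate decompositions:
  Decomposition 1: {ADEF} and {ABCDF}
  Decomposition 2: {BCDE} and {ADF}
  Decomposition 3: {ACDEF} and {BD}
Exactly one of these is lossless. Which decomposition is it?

Decomposition 1

Decomposition 1: common = {ADF}, closure = {ABDEF} → lossless.
Decomposition 2: common = {D}, closure = {D} → lossy.
Decomposition 3: common = {D}, closure = {D} → lossy.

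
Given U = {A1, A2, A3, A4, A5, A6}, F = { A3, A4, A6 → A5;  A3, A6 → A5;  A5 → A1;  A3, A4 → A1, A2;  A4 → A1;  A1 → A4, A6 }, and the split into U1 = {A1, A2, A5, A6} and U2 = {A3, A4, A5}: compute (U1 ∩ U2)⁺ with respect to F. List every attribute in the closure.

U1 ∩ U2 = {A5}.
A5 → A1 applies, adding A1
A1 → A4, A6 applies, adding A4, A6
Closure: {A1, A4, A5, A6}.

A1, A4, A5, A6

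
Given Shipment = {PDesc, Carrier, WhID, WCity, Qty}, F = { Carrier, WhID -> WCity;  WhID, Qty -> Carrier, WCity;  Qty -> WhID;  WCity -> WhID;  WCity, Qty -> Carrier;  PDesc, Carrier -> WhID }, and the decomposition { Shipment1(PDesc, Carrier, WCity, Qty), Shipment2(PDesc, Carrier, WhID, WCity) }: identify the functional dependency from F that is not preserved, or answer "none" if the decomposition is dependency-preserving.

Carrier, WhID → WCity lies within Shipment2.
WhID, Qty → Carrier, WCity: restricted closure across fragments reaches Carrier, WCity.
Qty → WhID: restricted closure across fragments reaches WhID.
WCity → WhID lies within Shipment2.
WCity, Qty → Carrier lies within Shipment1.
PDesc, Carrier → WhID lies within Shipment2.
Every dependency is enforceable on the fragments, so the decomposition is dependency-preserving.

none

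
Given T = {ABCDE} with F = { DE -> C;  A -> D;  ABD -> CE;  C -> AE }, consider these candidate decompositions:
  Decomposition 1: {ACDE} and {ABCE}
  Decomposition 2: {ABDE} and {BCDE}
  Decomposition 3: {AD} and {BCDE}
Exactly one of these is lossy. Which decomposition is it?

Decomposition 3

Decomposition 1: common = {ACE}, closure = {ACDE} → lossless.
Decomposition 2: common = {BDE}, closure = {ABCDE} → lossless.
Decomposition 3: common = {D}, closure = {D} → lossy.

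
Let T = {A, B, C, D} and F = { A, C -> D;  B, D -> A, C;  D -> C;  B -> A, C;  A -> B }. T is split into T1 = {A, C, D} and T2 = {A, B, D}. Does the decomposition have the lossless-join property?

Yes

Common attributes: T1 ∩ T2 = {A, D}.
Closure of {A, D}: D → C applies, adding C; A → B applies, adding B. So (A, D)⁺ = {A, B, C, D}.
This closure contains every attribute of T1, so T1 ∩ T2 → T1. The join is lossless.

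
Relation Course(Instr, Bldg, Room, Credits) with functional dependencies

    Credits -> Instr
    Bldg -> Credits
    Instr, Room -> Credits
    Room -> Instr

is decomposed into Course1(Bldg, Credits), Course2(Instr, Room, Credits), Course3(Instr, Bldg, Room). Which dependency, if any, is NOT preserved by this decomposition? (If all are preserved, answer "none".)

none

Credits → Instr lies within Course2.
Bldg → Credits lies within Course1.
Instr, Room → Credits lies within Course2.
Room → Instr lies within Course2.
Every dependency is enforceable on the fragments, so the decomposition is dependency-preserving.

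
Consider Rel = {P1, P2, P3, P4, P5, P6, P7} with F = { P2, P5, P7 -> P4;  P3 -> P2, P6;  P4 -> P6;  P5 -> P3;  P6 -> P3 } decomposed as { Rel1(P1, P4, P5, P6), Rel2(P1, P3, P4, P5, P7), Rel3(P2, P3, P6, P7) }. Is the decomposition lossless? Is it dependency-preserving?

Lossless test (chase): Rows 2 and 3 agree on P3; apply P3→P2, P6 and equate their P2, P6 entries. Rows 1 and 2 agree on P5; apply P5→P3 and equate their P3 entries. Rows 1 and 2 agree on P3; apply P3→P2, P6 and equate their P2, P6 entries. Row 2 is now all distinguished symbols — the join is lossless.
Dependency preservation: P2, P5, P7 → P4 is not contained in any single fragment, but the restricted closure of its left-hand side across the fragments still reaches the right-hand side; the remaining FDs each lie inside some fragment. All dependencies are preserved.

lossless and dependency-preserving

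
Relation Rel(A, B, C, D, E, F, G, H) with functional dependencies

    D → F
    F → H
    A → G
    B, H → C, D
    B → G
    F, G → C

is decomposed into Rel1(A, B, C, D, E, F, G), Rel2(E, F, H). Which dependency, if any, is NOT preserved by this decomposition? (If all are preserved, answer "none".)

Check B, H → C, D: no single fragment contains all of {B, C, D, H}, and the restricted closure of {B, H} across the fragments never reaches {C, D}.
D → F is preserved.
F → H is preserved.
A → G is preserved.
B → G is preserved.
F, G → C is preserved.

B, H → C, D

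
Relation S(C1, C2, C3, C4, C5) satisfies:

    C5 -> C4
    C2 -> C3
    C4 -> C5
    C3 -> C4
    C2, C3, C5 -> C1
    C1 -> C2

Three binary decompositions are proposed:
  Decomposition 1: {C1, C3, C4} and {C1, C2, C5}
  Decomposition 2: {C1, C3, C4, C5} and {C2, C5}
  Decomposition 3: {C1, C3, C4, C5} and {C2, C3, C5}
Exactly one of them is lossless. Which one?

Decomposition 1

Decomposition 1: common = {C1}, closure = {C1, C2, C3, C4, C5} → lossless.
Decomposition 2: common = {C5}, closure = {C4, C5} → lossy.
Decomposition 3: common = {C3, C5}, closure = {C3, C4, C5} → lossy.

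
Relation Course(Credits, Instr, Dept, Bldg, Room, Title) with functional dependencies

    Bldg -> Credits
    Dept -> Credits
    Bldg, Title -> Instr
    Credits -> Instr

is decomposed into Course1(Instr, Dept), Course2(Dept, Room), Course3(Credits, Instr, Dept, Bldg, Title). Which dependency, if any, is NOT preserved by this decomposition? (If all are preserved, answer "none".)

Bldg → Credits lies within Course3.
Dept → Credits lies within Course3.
Bldg, Title → Instr lies within Course3.
Credits → Instr lies within Course3.
Every dependency is enforceable on the fragments, so the decomposition is dependency-preserving.

none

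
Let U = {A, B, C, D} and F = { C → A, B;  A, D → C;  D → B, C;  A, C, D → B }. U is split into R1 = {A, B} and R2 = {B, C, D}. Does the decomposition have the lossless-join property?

No

Common attributes: R1 ∩ R2 = {B}.
No dependency enlarges {B}, so (B)⁺ = {B}.
The closure contains neither all of R1 = {A, B} nor all of R2 = {B, C, D}, so the common attributes are not a superkey of either fragment. The join is lossy.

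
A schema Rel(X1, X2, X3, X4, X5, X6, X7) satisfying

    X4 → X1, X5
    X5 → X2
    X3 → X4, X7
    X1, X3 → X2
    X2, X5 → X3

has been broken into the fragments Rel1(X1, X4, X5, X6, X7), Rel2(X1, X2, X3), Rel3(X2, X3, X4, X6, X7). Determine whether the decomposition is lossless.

Yes

Chase test. Columns are X1, X2, X3, X4, X5, X6, X7; row i has aⱼ where attribute j ∈ Reli, else bᵢⱼ.
Initial tableau (one row per fragment):
  row 1: a1 b12 b13 a4 a5 a6 a7
  row 2: a1 a2 a3 b24 b25 b26 b27
  row 3: b31 a2 a3 a4 b35 a6 a7
Rows 1 and 3 agree on X4; apply X4→X1, X5 and equate their X1, X5 entries.
Rows 1 and 3 agree on X5; apply X5→X2 and equate their X2 entries.
Rows 2 and 3 agree on X3; apply X3→X4, X7 and equate their X4, X7 entries.
Rows 1 and 3 agree on X2, X5; apply X2, X5→X3 and equate their X3 entries.
Rows 1 and 2 agree on X4; apply X4→X1, X5 and equate their X1, X5 entries.
Row 1 is now all distinguished symbols — the join is lossless.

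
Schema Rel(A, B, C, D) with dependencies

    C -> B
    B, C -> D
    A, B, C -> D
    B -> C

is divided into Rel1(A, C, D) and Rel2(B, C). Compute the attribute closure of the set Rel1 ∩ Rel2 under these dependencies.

Rel1 ∩ Rel2 = {C}.
C → B applies, adding B
B, C → D applies, adding D
Closure: {B, C, D}.

B, C, D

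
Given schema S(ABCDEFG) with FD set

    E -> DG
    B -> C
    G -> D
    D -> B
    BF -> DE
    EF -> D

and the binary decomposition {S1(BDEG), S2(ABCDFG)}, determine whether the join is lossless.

Common attributes: S1 ∩ S2 = {BDG}.
Closure of {BDG}: B → C applies, adding C. So (BDG)⁺ = {BCDG}.
The closure contains neither all of S1 = {BDEG} nor all of S2 = {ABCDFG}, so the common attributes are not a superkey of either fragment. The join is lossy.

No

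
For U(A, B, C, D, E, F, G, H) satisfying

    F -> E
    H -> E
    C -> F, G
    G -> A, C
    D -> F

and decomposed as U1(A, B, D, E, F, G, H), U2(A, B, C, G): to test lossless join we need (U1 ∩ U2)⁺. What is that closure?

U1 ∩ U2 = {A, B, G}.
G → A, C applies, adding C
C → F, G applies, adding F
F → E applies, adding E
Closure: {A, B, C, E, F, G}.

A, B, C, E, F, G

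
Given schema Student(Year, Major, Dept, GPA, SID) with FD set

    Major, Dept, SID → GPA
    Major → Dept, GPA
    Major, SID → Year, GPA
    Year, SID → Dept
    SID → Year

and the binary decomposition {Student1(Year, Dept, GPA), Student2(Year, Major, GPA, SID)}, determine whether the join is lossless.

Common attributes: Student1 ∩ Student2 = {Year, GPA}.
No dependency enlarges {Year, GPA}, so (Year, GPA)⁺ = {Year, GPA}.
The closure contains neither all of Student1 = {Year, Dept, GPA} nor all of Student2 = {Year, Major, GPA, SID}, so the common attributes are not a superkey of either fragment. The join is lossy.

No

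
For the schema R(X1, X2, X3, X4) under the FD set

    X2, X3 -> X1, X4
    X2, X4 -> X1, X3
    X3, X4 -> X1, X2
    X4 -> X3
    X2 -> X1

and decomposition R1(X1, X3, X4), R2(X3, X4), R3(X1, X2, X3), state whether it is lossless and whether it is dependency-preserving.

lossy and not dependency-preserving

Lossless test (chase): Rows 1 and 2 agree on X3, X4; apply X3, X4→X1, X2 and equate their X1, X2 entries. No row becomes fully distinguished — the join is lossy.
Dependency preservation: the restricted closure of {X2, X3} across the fragments never reaches {X1, X4}, so X2, X3 → X1, X4 cannot be enforced without a join — not preserved.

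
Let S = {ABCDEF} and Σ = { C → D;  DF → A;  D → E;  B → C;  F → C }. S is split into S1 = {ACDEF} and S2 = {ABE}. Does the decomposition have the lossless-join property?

Common attributes: S1 ∩ S2 = {AE}.
No dependency enlarges {AE}, so (AE)⁺ = {AE}.
The closure contains neither all of S1 = {ACDEF} nor all of S2 = {ABE}, so the common attributes are not a superkey of either fragment. The join is lossy.

No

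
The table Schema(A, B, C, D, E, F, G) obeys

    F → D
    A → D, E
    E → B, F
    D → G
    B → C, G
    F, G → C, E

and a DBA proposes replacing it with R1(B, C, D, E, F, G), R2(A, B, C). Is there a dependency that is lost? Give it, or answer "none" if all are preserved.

A → D, E

Check A → D, E: no single fragment contains all of {A, D, E}, and the restricted closure of {A} across the fragments never reaches {D, E}.
F → D is preserved.
E → B, F is preserved.
D → G is preserved.
B → C, G is preserved.
F, G → C, E is preserved.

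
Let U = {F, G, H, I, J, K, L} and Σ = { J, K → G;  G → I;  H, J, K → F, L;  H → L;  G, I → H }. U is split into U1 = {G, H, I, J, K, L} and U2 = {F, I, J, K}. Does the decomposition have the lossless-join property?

Yes

Common attributes: U1 ∩ U2 = {I, J, K}.
Closure of {I, J, K}: J, K → G applies, adding G; G, I → H applies, adding H; H, J, K → F, L applies, adding F, L. So (I, J, K)⁺ = {F, G, H, I, J, K, L}.
This closure contains every attribute of U1, so U1 ∩ U2 → U1. The join is lossless.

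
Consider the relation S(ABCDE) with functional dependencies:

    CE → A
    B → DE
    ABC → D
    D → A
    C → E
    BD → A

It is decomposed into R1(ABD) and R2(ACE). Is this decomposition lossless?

No

Common attributes: R1 ∩ R2 = {A}.
No dependency enlarges {A}, so (A)⁺ = {A}.
The closure contains neither all of R1 = {ABD} nor all of R2 = {ACE}, so the common attributes are not a superkey of either fragment. The join is lossy.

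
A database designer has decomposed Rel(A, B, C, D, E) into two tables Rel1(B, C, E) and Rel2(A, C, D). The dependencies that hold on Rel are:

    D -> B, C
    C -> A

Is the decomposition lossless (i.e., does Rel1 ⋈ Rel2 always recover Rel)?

No

Common attributes: Rel1 ∩ Rel2 = {C}.
Closure of {C}: C → A applies, adding A. So (C)⁺ = {A, C}.
The closure contains neither all of Rel1 = {B, C, E} nor all of Rel2 = {A, C, D}, so the common attributes are not a superkey of either fragment. The join is lossy.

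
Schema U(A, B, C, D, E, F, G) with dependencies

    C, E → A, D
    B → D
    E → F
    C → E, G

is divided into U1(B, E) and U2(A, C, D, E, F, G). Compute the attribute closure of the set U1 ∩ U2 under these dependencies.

E, F

U1 ∩ U2 = {E}.
E → F applies, adding F
Closure: {E, F}.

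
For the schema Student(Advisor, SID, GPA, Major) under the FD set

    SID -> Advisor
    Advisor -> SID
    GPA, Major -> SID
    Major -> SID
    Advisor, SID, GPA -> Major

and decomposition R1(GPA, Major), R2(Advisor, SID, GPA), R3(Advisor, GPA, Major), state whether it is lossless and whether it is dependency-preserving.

Lossless test (chase): Rows 2 and 3 agree on Advisor; apply Advisor→SID and equate their SID entries. Rows 1 and 3 agree on GPA, Major; apply GPA, Major→SID and equate their SID entries. Rows 2 and 3 agree on Advisor, SID, GPA; apply Advisor, SID, GPA→Major and equate their Major entries. Rows 1 and 2 agree on SID; apply SID→Advisor and equate their Advisor entries. Row 1 is now all distinguished symbols — the join is lossless.
Dependency preservation: GPA, Major → SID; Major → SID; Advisor, SID, GPA → Major are not contained in any single fragment, but the restricted closure of each left-hand side across the fragments still reaches the right-hand side; the remaining FDs each lie inside some fragment. All dependencies are preserved.

lossless and dependency-preserving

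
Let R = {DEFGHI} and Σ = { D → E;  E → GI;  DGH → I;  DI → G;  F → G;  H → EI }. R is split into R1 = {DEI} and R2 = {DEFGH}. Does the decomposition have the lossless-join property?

Yes

Common attributes: R1 ∩ R2 = {DE}.
Closure of {DE}: E → GI applies, adding GI. So (DE)⁺ = {DEGI}.
This closure contains every attribute of R1, so R1 ∩ R2 → R1. The join is lossless.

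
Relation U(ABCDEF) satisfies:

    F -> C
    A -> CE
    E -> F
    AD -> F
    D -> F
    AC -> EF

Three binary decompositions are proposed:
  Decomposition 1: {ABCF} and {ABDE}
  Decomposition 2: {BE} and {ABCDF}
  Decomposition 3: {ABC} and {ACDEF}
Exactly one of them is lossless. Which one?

Decomposition 1: common = {AB}, closure = {ABCEF} → lossless.
Decomposition 2: common = {B}, closure = {B} → lossy.
Decomposition 3: common = {AC}, closure = {ACEF} → lossy.

Decomposition 1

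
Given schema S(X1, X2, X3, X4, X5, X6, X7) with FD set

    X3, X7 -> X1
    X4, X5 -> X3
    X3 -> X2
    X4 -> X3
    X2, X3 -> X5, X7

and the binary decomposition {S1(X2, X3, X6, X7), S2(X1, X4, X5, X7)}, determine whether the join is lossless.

Common attributes: S1 ∩ S2 = {X7}.
No dependency enlarges {X7}, so (X7)⁺ = {X7}.
The closure contains neither all of S1 = {X2, X3, X6, X7} nor all of S2 = {X1, X4, X5, X7}, so the common attributes are not a superkey of either fragment. The join is lossy.

No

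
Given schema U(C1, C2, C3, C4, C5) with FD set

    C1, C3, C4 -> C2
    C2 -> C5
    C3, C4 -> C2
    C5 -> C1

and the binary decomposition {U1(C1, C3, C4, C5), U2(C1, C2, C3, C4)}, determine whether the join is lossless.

Common attributes: U1 ∩ U2 = {C1, C3, C4}.
Closure of {C1, C3, C4}: C1, C3, C4 → C2 applies, adding C2; C2 → C5 applies, adding C5. So (C1, C3, C4)⁺ = {C1, C2, C3, C4, C5}.
This closure contains every attribute of U1, so U1 ∩ U2 → U1. The join is lossless.

Yes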